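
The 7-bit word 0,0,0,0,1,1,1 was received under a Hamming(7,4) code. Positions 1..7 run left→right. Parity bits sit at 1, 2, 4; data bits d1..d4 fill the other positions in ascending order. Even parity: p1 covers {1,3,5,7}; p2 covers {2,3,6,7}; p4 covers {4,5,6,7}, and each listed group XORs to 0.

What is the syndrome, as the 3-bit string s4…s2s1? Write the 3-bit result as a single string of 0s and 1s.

100

s1 (pos 1,3,5,7): 0⊕0⊕1⊕1 = 0
s2 (pos 2,3,6,7): 0⊕0⊕1⊕1 = 0
s4 (pos 4,5,6,7): 0⊕1⊕1⊕1 = 1
Syndrome s4…s1 = 100 → error at position 4.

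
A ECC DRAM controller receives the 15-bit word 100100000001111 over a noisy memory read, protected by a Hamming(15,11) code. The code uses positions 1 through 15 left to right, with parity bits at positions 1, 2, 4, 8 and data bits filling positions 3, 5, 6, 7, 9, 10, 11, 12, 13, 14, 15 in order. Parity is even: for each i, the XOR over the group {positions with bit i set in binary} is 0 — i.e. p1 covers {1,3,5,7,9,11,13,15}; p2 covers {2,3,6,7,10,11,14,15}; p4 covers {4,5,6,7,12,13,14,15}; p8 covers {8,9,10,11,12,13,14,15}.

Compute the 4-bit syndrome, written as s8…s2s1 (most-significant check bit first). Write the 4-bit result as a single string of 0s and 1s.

0101

s1 (pos 1,3,5,7,9,11,13,15): 1⊕0⊕0⊕0⊕0⊕0⊕1⊕1 = 1
s2 (pos 2,3,6,7,10,11,14,15): 0⊕0⊕0⊕0⊕0⊕0⊕1⊕1 = 0
s4 (pos 4,5,6,7,12,13,14,15): 1⊕0⊕0⊕0⊕1⊕1⊕1⊕1 = 1
s8 (pos 8,9,10,11,12,13,14,15): 0⊕0⊕0⊕0⊕1⊕1⊕1⊕1 = 0
Syndrome s8…s1 = 0101 → error at position 5.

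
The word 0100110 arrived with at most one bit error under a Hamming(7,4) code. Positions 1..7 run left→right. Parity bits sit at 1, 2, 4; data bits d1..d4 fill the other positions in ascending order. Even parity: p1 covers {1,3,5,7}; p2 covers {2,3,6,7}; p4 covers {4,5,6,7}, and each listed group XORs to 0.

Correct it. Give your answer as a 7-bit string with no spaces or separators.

s1 (pos 1,3,5,7): 0⊕0⊕1⊕0 = 1
s2 (pos 2,3,6,7): 1⊕0⊕1⊕0 = 0
s4 (pos 4,5,6,7): 0⊕1⊕1⊕0 = 0
Syndrome s4…s1 = 001 → error at position 1.
Flip position 1: 0100110 → 1100110

1100110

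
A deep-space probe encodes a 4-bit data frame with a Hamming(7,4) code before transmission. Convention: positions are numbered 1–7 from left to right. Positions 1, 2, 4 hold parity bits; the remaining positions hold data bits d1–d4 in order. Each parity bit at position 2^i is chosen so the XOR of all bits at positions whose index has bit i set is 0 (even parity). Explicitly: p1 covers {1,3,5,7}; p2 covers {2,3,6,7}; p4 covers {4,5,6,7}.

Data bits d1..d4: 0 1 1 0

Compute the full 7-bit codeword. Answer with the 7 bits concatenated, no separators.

Place data at non-parity positions: p1 p2 0 p4 1 1 0
p1 (pos 1,3,5,7): XOR of data positions = 0⊕1⊕0 = 1
p2 (pos 2,3,6,7): XOR of data positions = 0⊕1⊕0 = 1
p4 (pos 4,5,6,7): XOR of data positions = 1⊕1⊕0 = 0
Codeword: 1100110

1100110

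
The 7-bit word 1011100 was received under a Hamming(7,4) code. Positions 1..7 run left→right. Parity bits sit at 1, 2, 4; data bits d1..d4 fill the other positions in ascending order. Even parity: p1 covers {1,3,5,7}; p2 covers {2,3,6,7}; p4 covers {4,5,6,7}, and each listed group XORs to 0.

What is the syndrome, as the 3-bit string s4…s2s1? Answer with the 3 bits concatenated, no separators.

s1 (pos 1,3,5,7): 1⊕1⊕1⊕0 = 1
s2 (pos 2,3,6,7): 0⊕1⊕0⊕0 = 1
s4 (pos 4,5,6,7): 1⊕1⊕0⊕0 = 0
Syndrome s4…s1 = 011 → error at position 3.

011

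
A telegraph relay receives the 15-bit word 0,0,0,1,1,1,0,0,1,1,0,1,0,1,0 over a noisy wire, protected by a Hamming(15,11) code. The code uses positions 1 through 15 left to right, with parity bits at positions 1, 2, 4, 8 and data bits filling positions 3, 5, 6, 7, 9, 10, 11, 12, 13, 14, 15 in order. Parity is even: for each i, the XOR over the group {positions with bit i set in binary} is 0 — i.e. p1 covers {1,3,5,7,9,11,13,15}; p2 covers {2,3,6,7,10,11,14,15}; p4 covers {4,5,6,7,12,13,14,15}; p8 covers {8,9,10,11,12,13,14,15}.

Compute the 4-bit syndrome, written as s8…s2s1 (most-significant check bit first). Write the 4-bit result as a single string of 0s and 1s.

0110

s1 (pos 1,3,5,7,9,11,13,15): 0⊕0⊕1⊕0⊕1⊕0⊕0⊕0 = 0
s2 (pos 2,3,6,7,10,11,14,15): 0⊕0⊕1⊕0⊕1⊕0⊕1⊕0 = 1
s4 (pos 4,5,6,7,12,13,14,15): 1⊕1⊕1⊕0⊕1⊕0⊕1⊕0 = 1
s8 (pos 8,9,10,11,12,13,14,15): 0⊕1⊕1⊕0⊕1⊕0⊕1⊕0 = 0
Syndrome s8…s1 = 0110 → error at position 6.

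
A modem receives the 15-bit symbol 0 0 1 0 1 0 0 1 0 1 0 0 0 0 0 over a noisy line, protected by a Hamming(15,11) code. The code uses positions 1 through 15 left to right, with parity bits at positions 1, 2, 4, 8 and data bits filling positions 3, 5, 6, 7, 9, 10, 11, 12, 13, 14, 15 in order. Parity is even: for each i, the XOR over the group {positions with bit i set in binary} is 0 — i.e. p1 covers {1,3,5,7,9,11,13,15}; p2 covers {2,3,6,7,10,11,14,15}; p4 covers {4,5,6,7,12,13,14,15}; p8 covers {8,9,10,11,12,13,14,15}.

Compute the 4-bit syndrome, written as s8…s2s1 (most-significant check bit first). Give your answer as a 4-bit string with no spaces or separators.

s1 (pos 1,3,5,7,9,11,13,15): 0⊕1⊕1⊕0⊕0⊕0⊕0⊕0 = 0
s2 (pos 2,3,6,7,10,11,14,15): 0⊕1⊕0⊕0⊕1⊕0⊕0⊕0 = 0
s4 (pos 4,5,6,7,12,13,14,15): 0⊕1⊕0⊕0⊕0⊕0⊕0⊕0 = 1
s8 (pos 8,9,10,11,12,13,14,15): 1⊕0⊕1⊕0⊕0⊕0⊕0⊕0 = 0
Syndrome s8…s1 = 0100 → error at position 4.

0100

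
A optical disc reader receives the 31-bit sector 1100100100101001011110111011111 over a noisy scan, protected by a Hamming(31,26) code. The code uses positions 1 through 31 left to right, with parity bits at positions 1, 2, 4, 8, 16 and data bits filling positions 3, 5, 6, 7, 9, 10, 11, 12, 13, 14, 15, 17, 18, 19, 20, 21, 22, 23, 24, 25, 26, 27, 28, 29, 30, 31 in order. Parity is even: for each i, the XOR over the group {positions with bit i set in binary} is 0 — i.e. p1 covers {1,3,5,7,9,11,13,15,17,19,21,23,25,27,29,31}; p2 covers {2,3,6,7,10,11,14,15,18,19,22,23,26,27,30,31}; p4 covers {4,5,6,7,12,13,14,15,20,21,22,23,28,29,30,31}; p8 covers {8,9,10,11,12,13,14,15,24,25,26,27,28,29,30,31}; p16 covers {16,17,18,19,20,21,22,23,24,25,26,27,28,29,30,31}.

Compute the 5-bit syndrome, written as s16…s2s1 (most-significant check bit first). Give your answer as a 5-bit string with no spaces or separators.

s1 (pos 1,3,5,7,9,11,13,15,17,19,21,23,25,27,29,31): 1⊕0⊕1⊕0⊕0⊕1⊕1⊕0⊕0⊕1⊕1⊕1⊕1⊕1⊕1⊕1 = 1
s2 (pos 2,3,6,7,10,11,14,15,18,19,22,23,26,27,30,31): 1⊕0⊕0⊕0⊕0⊕1⊕0⊕0⊕1⊕1⊕0⊕1⊕0⊕1⊕1⊕1 = 0
s4 (pos 4,5,6,7,12,13,14,15,20,21,22,23,28,29,30,31): 0⊕1⊕0⊕0⊕0⊕1⊕0⊕0⊕1⊕1⊕0⊕1⊕1⊕1⊕1⊕1 = 1
s8 (pos 8,9,10,11,12,13,14,15,24,25,26,27,28,29,30,31): 1⊕0⊕0⊕1⊕0⊕1⊕0⊕0⊕1⊕1⊕0⊕1⊕1⊕1⊕1⊕1 = 0
s16 (pos 16,17,18,19,20,21,22,23,24,25,26,27,28,29,30,31): 1⊕0⊕1⊕1⊕1⊕1⊕0⊕1⊕1⊕1⊕0⊕1⊕1⊕1⊕1⊕1 = 1
Syndrome s16…s1 = 10101 → error at position 21.

10101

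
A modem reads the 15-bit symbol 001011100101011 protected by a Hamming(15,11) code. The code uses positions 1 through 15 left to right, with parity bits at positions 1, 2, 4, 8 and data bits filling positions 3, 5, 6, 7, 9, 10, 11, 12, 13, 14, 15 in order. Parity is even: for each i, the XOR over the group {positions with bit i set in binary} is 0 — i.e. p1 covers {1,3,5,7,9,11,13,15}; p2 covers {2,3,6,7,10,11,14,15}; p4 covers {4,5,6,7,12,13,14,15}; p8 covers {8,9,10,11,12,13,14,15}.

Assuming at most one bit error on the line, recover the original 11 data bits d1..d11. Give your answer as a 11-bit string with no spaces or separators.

s1 (pos 1,3,5,7,9,11,13,15): 0⊕1⊕1⊕1⊕0⊕0⊕0⊕1 = 0
s2 (pos 2,3,6,7,10,11,14,15): 0⊕1⊕1⊕1⊕1⊕0⊕1⊕1 = 0
s4 (pos 4,5,6,7,12,13,14,15): 0⊕1⊕1⊕1⊕1⊕0⊕1⊕1 = 0
s8 (pos 8,9,10,11,12,13,14,15): 0⊕0⊕1⊕0⊕1⊕0⊕1⊕1 = 0
Syndrome s8…s1 = 0000 → no error.
Read data bits from positions 3,5,6,7,9,10,11,12,13,14,15: 11110101011

11110101011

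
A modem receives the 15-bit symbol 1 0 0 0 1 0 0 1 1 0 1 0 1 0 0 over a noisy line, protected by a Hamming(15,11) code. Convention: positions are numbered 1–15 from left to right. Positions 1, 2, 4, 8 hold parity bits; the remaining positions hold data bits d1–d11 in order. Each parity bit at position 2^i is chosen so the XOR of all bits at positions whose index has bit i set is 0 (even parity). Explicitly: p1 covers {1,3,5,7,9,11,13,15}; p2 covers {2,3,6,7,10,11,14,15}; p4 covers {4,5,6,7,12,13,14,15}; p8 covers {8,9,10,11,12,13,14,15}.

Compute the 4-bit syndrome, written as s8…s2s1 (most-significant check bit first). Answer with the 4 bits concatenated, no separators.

s1 (pos 1,3,5,7,9,11,13,15): 1⊕0⊕1⊕0⊕1⊕1⊕1⊕0 = 1
s2 (pos 2,3,6,7,10,11,14,15): 0⊕0⊕0⊕0⊕0⊕1⊕0⊕0 = 1
s4 (pos 4,5,6,7,12,13,14,15): 0⊕1⊕0⊕0⊕0⊕1⊕0⊕0 = 0
s8 (pos 8,9,10,11,12,13,14,15): 1⊕1⊕0⊕1⊕0⊕1⊕0⊕0 = 0
Syndrome s8…s1 = 0011 → error at position 3.

0011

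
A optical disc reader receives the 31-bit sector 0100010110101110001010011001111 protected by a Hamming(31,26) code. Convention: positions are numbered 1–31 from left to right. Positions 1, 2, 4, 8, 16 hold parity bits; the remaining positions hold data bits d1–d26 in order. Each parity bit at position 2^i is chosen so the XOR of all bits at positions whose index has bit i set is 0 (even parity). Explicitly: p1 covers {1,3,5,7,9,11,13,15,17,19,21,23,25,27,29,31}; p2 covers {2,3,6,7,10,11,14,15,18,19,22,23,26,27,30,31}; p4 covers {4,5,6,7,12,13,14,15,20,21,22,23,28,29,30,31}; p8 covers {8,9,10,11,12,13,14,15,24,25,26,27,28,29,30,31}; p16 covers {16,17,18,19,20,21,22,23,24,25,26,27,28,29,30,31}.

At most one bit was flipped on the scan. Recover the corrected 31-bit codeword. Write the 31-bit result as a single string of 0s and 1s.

s1 (pos 1,3,5,7,9,11,13,15,17,19,21,23,25,27,29,31): 0⊕0⊕0⊕0⊕1⊕1⊕1⊕1⊕0⊕1⊕1⊕0⊕1⊕0⊕1⊕1 = 1
s2 (pos 2,3,6,7,10,11,14,15,18,19,22,23,26,27,30,31): 1⊕0⊕1⊕0⊕0⊕1⊕1⊕1⊕0⊕1⊕0⊕0⊕0⊕0⊕1⊕1 = 0
s4 (pos 4,5,6,7,12,13,14,15,20,21,22,23,28,29,30,31): 0⊕0⊕1⊕0⊕0⊕1⊕1⊕1⊕0⊕1⊕0⊕0⊕1⊕1⊕1⊕1 = 1
s8 (pos 8,9,10,11,12,13,14,15,24,25,26,27,28,29,30,31): 1⊕1⊕0⊕1⊕0⊕1⊕1⊕1⊕1⊕1⊕0⊕0⊕1⊕1⊕1⊕1 = 0
s16 (pos 16,17,18,19,20,21,22,23,24,25,26,27,28,29,30,31): 0⊕0⊕0⊕1⊕0⊕1⊕0⊕0⊕1⊕1⊕0⊕0⊕1⊕1⊕1⊕1 = 0
Syndrome s16…s1 = 00101 → error at position 5.
Flip position 5: 0100010110101110001010011001111 → 0100110110101110001010011001111

0100110110101110001010011001111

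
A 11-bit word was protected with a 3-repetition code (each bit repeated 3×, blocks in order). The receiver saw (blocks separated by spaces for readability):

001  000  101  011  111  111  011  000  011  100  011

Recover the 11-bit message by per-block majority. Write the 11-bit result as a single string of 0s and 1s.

Block 1 (001): 1 one → 0
Block 2 (000): 0 ones → 0
Block 3 (101): 2 ones → 1
Block 4 (011): 2 ones → 1
Block 5 (111): 3 ones → 1
Block 6 (111): 3 ones → 1
Block 7 (011): 2 ones → 1
Block 8 (000): 0 ones → 0
Block 9 (011): 2 ones → 1
Block 10 (100): 1 one → 0
Block 11 (011): 2 ones → 1

00111110101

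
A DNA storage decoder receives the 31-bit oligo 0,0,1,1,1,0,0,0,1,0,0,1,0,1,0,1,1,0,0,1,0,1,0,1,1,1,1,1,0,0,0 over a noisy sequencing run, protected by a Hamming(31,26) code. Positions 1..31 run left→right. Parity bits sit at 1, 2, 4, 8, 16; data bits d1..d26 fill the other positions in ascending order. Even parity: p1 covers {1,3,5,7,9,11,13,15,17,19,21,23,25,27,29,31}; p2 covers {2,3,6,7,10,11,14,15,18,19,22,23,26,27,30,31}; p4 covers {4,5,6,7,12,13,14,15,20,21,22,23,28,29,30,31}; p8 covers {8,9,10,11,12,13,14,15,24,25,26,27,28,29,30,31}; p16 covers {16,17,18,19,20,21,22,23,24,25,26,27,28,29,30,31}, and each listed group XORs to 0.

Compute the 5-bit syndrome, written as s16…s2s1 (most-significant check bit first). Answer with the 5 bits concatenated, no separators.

s1 (pos 1,3,5,7,9,11,13,15,17,19,21,23,25,27,29,31): 0⊕1⊕1⊕0⊕1⊕0⊕0⊕0⊕1⊕0⊕0⊕0⊕1⊕1⊕0⊕0 = 0
s2 (pos 2,3,6,7,10,11,14,15,18,19,22,23,26,27,30,31): 0⊕1⊕0⊕0⊕0⊕0⊕1⊕0⊕0⊕0⊕1⊕0⊕1⊕1⊕0⊕0 = 1
s4 (pos 4,5,6,7,12,13,14,15,20,21,22,23,28,29,30,31): 1⊕1⊕0⊕0⊕1⊕0⊕1⊕0⊕1⊕0⊕1⊕0⊕1⊕0⊕0⊕0 = 1
s8 (pos 8,9,10,11,12,13,14,15,24,25,26,27,28,29,30,31): 0⊕1⊕0⊕0⊕1⊕0⊕1⊕0⊕1⊕1⊕1⊕1⊕1⊕0⊕0⊕0 = 0
s16 (pos 16,17,18,19,20,21,22,23,24,25,26,27,28,29,30,31): 1⊕1⊕0⊕0⊕1⊕0⊕1⊕0⊕1⊕1⊕1⊕1⊕1⊕0⊕0⊕0 = 1
Syndrome s16…s1 = 10110 → error at position 22.

10110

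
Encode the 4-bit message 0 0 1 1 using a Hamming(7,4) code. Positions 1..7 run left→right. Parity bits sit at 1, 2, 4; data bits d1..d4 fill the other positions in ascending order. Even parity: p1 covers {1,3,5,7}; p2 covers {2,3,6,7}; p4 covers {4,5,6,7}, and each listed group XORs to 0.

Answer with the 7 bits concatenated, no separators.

Place data at non-parity positions: p1 p2 0 p4 0 1 1
p1 (pos 1,3,5,7): XOR of data positions = 0⊕0⊕1 = 1
p2 (pos 2,3,6,7): XOR of data positions = 0⊕1⊕1 = 0
p4 (pos 4,5,6,7): XOR of data positions = 0⊕1⊕1 = 0
Codeword: 1000011

1000011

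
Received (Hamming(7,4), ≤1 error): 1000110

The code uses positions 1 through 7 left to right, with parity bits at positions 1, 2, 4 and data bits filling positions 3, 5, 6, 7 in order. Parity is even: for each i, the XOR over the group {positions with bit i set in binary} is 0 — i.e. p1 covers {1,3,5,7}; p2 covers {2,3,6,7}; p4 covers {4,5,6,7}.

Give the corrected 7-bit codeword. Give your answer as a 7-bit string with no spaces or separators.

s1 (pos 1,3,5,7): 1⊕0⊕1⊕0 = 0
s2 (pos 2,3,6,7): 0⊕0⊕1⊕0 = 1
s4 (pos 4,5,6,7): 0⊕1⊕1⊕0 = 0
Syndrome s4…s1 = 010 → error at position 2.
Flip position 2: 1000110 → 1100110

1100110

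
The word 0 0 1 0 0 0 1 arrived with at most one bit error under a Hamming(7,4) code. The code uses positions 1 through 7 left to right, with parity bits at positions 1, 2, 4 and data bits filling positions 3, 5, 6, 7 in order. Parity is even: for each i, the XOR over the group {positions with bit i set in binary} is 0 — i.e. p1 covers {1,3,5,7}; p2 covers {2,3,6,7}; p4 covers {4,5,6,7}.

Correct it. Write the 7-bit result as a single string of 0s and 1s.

s1 (pos 1,3,5,7): 0⊕1⊕0⊕1 = 0
s2 (pos 2,3,6,7): 0⊕1⊕0⊕1 = 0
s4 (pos 4,5,6,7): 0⊕0⊕0⊕1 = 1
Syndrome s4…s1 = 100 → error at position 4.
Flip position 4: 0010001 → 0011001

0011001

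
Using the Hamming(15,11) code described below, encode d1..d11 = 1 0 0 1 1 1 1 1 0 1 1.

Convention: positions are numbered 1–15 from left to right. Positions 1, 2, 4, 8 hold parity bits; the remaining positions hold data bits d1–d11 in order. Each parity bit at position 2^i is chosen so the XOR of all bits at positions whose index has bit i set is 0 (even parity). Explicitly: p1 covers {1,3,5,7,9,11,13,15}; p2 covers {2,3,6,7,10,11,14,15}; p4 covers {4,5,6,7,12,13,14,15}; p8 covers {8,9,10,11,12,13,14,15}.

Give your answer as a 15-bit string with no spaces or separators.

101000101111011

Place data at non-parity positions: p1 p2 1 p4 0 0 1 p8 1 1 1 1 0 1 1
p1 (pos 1,3,5,7,9,11,13,15): XOR of data positions = 1⊕0⊕1⊕1⊕1⊕0⊕1 = 1
p2 (pos 2,3,6,7,10,11,14,15): XOR of data positions = 1⊕0⊕1⊕1⊕1⊕1⊕1 = 0
p4 (pos 4,5,6,7,12,13,14,15): XOR of data positions = 0⊕0⊕1⊕1⊕0⊕1⊕1 = 0
p8 (pos 8,9,10,11,12,13,14,15): XOR of data positions = 1⊕1⊕1⊕1⊕0⊕1⊕1 = 0
Codeword: 101000101111011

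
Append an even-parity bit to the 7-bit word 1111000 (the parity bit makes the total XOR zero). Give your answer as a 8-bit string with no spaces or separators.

11110000

XOR of the 7 data bits: 1⊕1⊕1⊕1⊕0⊕0⊕0 = 0
Parity bit = 0 (so all 8 bits XOR to 0).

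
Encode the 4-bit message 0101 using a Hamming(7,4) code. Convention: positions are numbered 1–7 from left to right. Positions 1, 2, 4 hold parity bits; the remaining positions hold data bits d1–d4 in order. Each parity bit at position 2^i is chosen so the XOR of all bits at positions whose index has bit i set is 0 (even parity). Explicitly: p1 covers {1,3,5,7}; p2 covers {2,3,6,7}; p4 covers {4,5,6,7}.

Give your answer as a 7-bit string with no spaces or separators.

Place data at non-parity positions: p1 p2 0 p4 1 0 1
p1 (pos 1,3,5,7): XOR of data positions = 0⊕1⊕1 = 0
p2 (pos 2,3,6,7): XOR of data positions = 0⊕0⊕1 = 1
p4 (pos 4,5,6,7): XOR of data positions = 1⊕0⊕1 = 0
Codeword: 0100101

0100101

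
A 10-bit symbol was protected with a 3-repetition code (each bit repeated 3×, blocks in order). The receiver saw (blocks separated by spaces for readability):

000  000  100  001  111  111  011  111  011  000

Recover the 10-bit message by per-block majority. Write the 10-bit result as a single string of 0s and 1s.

0000111110

Block 1 (000): 0 ones → 0
Block 2 (000): 0 ones → 0
Block 3 (100): 1 one → 0
Block 4 (001): 1 one → 0
Block 5 (111): 3 ones → 1
Block 6 (111): 3 ones → 1
Block 7 (011): 2 ones → 1
Block 8 (111): 3 ones → 1
Block 9 (011): 2 ones → 1
Block 10 (000): 0 ones → 0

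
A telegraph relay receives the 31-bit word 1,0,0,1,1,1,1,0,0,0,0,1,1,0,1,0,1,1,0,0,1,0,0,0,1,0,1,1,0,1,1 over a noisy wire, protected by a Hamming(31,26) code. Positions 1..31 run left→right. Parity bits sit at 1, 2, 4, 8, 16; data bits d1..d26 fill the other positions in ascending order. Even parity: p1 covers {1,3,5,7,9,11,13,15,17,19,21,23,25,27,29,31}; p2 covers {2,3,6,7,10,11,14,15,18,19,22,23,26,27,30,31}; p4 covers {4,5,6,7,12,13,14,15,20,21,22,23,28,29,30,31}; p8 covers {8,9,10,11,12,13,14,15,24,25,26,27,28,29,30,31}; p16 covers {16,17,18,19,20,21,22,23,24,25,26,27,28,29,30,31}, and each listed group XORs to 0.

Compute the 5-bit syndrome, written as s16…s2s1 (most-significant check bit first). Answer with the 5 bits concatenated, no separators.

s1 (pos 1,3,5,7,9,11,13,15,17,19,21,23,25,27,29,31): 1⊕0⊕1⊕1⊕0⊕0⊕1⊕1⊕1⊕0⊕1⊕0⊕1⊕1⊕0⊕1 = 0
s2 (pos 2,3,6,7,10,11,14,15,18,19,22,23,26,27,30,31): 0⊕0⊕1⊕1⊕0⊕0⊕0⊕1⊕1⊕0⊕0⊕0⊕0⊕1⊕1⊕1 = 1
s4 (pos 4,5,6,7,12,13,14,15,20,21,22,23,28,29,30,31): 1⊕1⊕1⊕1⊕1⊕1⊕0⊕1⊕0⊕1⊕0⊕0⊕1⊕0⊕1⊕1 = 1
s8 (pos 8,9,10,11,12,13,14,15,24,25,26,27,28,29,30,31): 0⊕0⊕0⊕0⊕1⊕1⊕0⊕1⊕0⊕1⊕0⊕1⊕1⊕0⊕1⊕1 = 0
s16 (pos 16,17,18,19,20,21,22,23,24,25,26,27,28,29,30,31): 0⊕1⊕1⊕0⊕0⊕1⊕0⊕0⊕0⊕1⊕0⊕1⊕1⊕0⊕1⊕1 = 0
Syndrome s16…s1 = 00110 → error at position 6.

00110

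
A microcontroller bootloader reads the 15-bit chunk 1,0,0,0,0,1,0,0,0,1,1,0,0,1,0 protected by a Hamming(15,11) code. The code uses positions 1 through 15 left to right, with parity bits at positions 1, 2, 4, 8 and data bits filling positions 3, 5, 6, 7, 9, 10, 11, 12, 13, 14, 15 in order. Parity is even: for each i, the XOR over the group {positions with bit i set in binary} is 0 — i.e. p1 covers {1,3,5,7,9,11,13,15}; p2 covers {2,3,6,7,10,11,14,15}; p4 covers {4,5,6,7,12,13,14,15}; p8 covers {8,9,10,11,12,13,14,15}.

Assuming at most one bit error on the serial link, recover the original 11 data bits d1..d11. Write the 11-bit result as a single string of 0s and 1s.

s1 (pos 1,3,5,7,9,11,13,15): 1⊕0⊕0⊕0⊕0⊕1⊕0⊕0 = 0
s2 (pos 2,3,6,7,10,11,14,15): 0⊕0⊕1⊕0⊕1⊕1⊕1⊕0 = 0
s4 (pos 4,5,6,7,12,13,14,15): 0⊕0⊕1⊕0⊕0⊕0⊕1⊕0 = 0
s8 (pos 8,9,10,11,12,13,14,15): 0⊕0⊕1⊕1⊕0⊕0⊕1⊕0 = 1
Syndrome s8…s1 = 1000 → error at position 8.
Flip position 8: 100001000110010 → 100001010110010
Read data bits from positions 3,5,6,7,9,10,11,12,13,14,15: 00100110010

00100110010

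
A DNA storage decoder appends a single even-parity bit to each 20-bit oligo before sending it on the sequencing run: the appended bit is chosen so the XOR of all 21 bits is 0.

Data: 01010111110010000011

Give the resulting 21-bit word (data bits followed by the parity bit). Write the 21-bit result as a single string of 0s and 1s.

XOR of the 20 data bits: 0⊕1⊕0⊕1⊕0⊕1⊕1⊕1⊕1⊕1⊕0⊕0⊕1⊕0⊕0⊕0⊕0⊕0⊕1⊕1 = 0
Parity bit = 0 (so all 21 bits XOR to 0).

010101111100100000110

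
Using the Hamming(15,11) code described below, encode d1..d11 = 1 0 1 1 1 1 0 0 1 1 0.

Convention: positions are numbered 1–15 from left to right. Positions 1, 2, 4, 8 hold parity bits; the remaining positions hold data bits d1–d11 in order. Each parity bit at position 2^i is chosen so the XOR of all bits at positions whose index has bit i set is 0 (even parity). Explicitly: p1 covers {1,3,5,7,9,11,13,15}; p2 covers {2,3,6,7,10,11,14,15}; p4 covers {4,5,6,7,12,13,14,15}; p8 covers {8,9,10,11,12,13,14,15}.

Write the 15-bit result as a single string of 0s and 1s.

Place data at non-parity positions: p1 p2 1 p4 0 1 1 p8 1 1 0 0 1 1 0
p1 (pos 1,3,5,7,9,11,13,15): XOR of data positions = 1⊕0⊕1⊕1⊕0⊕1⊕0 = 0
p2 (pos 2,3,6,7,10,11,14,15): XOR of data positions = 1⊕1⊕1⊕1⊕0⊕1⊕0 = 1
p4 (pos 4,5,6,7,12,13,14,15): XOR of data positions = 0⊕1⊕1⊕0⊕1⊕1⊕0 = 0
p8 (pos 8,9,10,11,12,13,14,15): XOR of data positions = 1⊕1⊕0⊕0⊕1⊕1⊕0 = 0
Codeword: 011001101100110

011001101100110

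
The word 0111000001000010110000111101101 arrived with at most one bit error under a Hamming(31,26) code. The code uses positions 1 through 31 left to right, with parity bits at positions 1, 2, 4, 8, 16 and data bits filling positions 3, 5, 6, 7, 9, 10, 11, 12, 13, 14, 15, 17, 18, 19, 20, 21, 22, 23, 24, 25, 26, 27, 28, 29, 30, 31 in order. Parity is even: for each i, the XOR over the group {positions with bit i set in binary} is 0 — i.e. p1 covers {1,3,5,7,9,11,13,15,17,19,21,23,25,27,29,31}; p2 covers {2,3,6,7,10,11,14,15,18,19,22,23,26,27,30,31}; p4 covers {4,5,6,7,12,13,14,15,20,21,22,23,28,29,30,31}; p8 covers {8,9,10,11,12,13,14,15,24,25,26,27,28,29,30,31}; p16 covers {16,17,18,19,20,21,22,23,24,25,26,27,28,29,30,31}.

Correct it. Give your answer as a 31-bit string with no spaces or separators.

0111000001000010010000111101101

s1 (pos 1,3,5,7,9,11,13,15,17,19,21,23,25,27,29,31): 0⊕1⊕0⊕0⊕0⊕0⊕0⊕1⊕1⊕0⊕0⊕1⊕1⊕0⊕1⊕1 = 1
s2 (pos 2,3,6,7,10,11,14,15,18,19,22,23,26,27,30,31): 1⊕1⊕0⊕0⊕1⊕0⊕0⊕1⊕1⊕0⊕0⊕1⊕1⊕0⊕0⊕1 = 0
s4 (pos 4,5,6,7,12,13,14,15,20,21,22,23,28,29,30,31): 1⊕0⊕0⊕0⊕0⊕0⊕0⊕1⊕0⊕0⊕0⊕1⊕1⊕1⊕0⊕1 = 0
s8 (pos 8,9,10,11,12,13,14,15,24,25,26,27,28,29,30,31): 0⊕0⊕1⊕0⊕0⊕0⊕0⊕1⊕1⊕1⊕1⊕0⊕1⊕1⊕0⊕1 = 0
s16 (pos 16,17,18,19,20,21,22,23,24,25,26,27,28,29,30,31): 0⊕1⊕1⊕0⊕0⊕0⊕0⊕1⊕1⊕1⊕1⊕0⊕1⊕1⊕0⊕1 = 1
Syndrome s16…s1 = 10001 → error at position 17.
Flip position 17: 0111000001000010110000111101101 → 0111000001000010010000111101101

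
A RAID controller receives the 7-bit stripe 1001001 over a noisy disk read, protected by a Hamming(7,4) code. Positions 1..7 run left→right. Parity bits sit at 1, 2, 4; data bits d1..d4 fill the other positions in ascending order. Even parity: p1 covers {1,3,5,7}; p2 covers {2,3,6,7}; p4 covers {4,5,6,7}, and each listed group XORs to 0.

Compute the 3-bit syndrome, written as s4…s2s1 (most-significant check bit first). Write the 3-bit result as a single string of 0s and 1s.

010

s1 (pos 1,3,5,7): 1⊕0⊕0⊕1 = 0
s2 (pos 2,3,6,7): 0⊕0⊕0⊕1 = 1
s4 (pos 4,5,6,7): 1⊕0⊕0⊕1 = 0
Syndrome s4…s1 = 010 → error at position 2.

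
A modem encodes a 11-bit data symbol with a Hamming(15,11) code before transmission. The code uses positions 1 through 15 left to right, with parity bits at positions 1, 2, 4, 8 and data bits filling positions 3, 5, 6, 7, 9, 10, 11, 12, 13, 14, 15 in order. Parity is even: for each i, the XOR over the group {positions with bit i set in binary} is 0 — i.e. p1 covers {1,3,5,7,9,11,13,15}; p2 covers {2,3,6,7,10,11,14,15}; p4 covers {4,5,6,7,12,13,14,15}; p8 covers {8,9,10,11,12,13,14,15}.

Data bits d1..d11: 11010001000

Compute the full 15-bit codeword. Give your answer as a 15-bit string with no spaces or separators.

Place data at non-parity positions: p1 p2 1 p4 1 0 1 p8 0 0 0 1 0 0 0
p1 (pos 1,3,5,7,9,11,13,15): XOR of data positions = 1⊕1⊕1⊕0⊕0⊕0⊕0 = 1
p2 (pos 2,3,6,7,10,11,14,15): XOR of data positions = 1⊕0⊕1⊕0⊕0⊕0⊕0 = 0
p4 (pos 4,5,6,7,12,13,14,15): XOR of data positions = 1⊕0⊕1⊕1⊕0⊕0⊕0 = 1
p8 (pos 8,9,10,11,12,13,14,15): XOR of data positions = 0⊕0⊕0⊕1⊕0⊕0⊕0 = 1
Codeword: 101110110001000

101110110001000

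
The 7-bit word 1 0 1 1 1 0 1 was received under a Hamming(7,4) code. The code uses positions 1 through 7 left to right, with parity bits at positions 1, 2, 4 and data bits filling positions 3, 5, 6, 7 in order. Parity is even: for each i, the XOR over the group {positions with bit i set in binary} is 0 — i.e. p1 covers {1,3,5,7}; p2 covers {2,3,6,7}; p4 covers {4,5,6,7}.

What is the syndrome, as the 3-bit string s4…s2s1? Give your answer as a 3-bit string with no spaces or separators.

s1 (pos 1,3,5,7): 1⊕1⊕1⊕1 = 0
s2 (pos 2,3,6,7): 0⊕1⊕0⊕1 = 0
s4 (pos 4,5,6,7): 1⊕1⊕0⊕1 = 1
Syndrome s4…s1 = 100 → error at position 4.

100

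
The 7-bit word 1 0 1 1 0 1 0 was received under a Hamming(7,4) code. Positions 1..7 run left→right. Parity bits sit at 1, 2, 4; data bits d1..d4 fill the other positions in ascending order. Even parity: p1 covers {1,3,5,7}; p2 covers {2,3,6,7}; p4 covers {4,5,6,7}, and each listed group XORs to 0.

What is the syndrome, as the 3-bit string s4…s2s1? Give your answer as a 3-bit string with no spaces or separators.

000

s1 (pos 1,3,5,7): 1⊕1⊕0⊕0 = 0
s2 (pos 2,3,6,7): 0⊕1⊕1⊕0 = 0
s4 (pos 4,5,6,7): 1⊕0⊕1⊕0 = 0
Syndrome s4…s1 = 000 → no error.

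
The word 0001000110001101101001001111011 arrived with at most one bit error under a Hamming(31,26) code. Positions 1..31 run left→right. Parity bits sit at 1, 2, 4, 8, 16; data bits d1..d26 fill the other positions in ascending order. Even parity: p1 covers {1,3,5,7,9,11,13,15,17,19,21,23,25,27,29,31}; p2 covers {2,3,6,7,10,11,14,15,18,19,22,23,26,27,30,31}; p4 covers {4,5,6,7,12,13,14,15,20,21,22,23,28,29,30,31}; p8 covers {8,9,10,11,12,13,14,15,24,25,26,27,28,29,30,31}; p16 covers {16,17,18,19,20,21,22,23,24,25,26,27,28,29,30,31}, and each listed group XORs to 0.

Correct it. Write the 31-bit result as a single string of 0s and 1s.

0001001110001101101001001111011

s1 (pos 1,3,5,7,9,11,13,15,17,19,21,23,25,27,29,31): 0⊕0⊕0⊕0⊕1⊕0⊕1⊕0⊕1⊕1⊕0⊕0⊕1⊕1⊕0⊕1 = 1
s2 (pos 2,3,6,7,10,11,14,15,18,19,22,23,26,27,30,31): 0⊕0⊕0⊕0⊕0⊕0⊕1⊕0⊕0⊕1⊕1⊕0⊕1⊕1⊕1⊕1 = 1
s4 (pos 4,5,6,7,12,13,14,15,20,21,22,23,28,29,30,31): 1⊕0⊕0⊕0⊕0⊕1⊕1⊕0⊕0⊕0⊕1⊕0⊕1⊕0⊕1⊕1 = 1
s8 (pos 8,9,10,11,12,13,14,15,24,25,26,27,28,29,30,31): 1⊕1⊕0⊕0⊕0⊕1⊕1⊕0⊕0⊕1⊕1⊕1⊕1⊕0⊕1⊕1 = 0
s16 (pos 16,17,18,19,20,21,22,23,24,25,26,27,28,29,30,31): 1⊕1⊕0⊕1⊕0⊕0⊕1⊕0⊕0⊕1⊕1⊕1⊕1⊕0⊕1⊕1 = 0
Syndrome s16…s1 = 00111 → error at position 7.
Flip position 7: 0001000110001101101001001111011 → 0001001110001101101001001111011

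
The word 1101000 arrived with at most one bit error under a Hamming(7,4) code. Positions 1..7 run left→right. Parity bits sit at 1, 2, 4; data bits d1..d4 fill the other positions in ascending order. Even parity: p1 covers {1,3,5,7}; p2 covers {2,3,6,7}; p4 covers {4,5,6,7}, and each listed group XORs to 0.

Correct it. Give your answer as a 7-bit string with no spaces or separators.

s1 (pos 1,3,5,7): 1⊕0⊕0⊕0 = 1
s2 (pos 2,3,6,7): 1⊕0⊕0⊕0 = 1
s4 (pos 4,5,6,7): 1⊕0⊕0⊕0 = 1
Syndrome s4…s1 = 111 → error at position 7.
Flip position 7: 1101000 → 1101001

1101001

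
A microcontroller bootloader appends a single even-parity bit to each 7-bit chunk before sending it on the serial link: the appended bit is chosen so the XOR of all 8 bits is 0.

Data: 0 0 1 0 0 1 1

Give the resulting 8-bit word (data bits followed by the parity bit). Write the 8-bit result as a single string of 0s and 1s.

XOR of the 7 data bits: 0⊕0⊕1⊕0⊕0⊕1⊕1 = 1
Parity bit = 1 (so all 8 bits XOR to 0).

00100111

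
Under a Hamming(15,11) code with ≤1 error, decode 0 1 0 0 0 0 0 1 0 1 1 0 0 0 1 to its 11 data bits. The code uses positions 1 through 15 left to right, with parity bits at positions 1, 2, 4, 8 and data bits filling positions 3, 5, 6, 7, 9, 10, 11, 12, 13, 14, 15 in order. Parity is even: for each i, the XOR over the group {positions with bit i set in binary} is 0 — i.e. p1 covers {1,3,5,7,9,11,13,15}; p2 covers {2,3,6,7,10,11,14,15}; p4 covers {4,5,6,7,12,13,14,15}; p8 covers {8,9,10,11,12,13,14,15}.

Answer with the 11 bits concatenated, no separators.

00000110001

s1 (pos 1,3,5,7,9,11,13,15): 0⊕0⊕0⊕0⊕0⊕1⊕0⊕1 = 0
s2 (pos 2,3,6,7,10,11,14,15): 1⊕0⊕0⊕0⊕1⊕1⊕0⊕1 = 0
s4 (pos 4,5,6,7,12,13,14,15): 0⊕0⊕0⊕0⊕0⊕0⊕0⊕1 = 1
s8 (pos 8,9,10,11,12,13,14,15): 1⊕0⊕1⊕1⊕0⊕0⊕0⊕1 = 0
Syndrome s8…s1 = 0100 → error at position 4.
Flip position 4: 010000010110001 → 010100010110001
Read data bits from positions 3,5,6,7,9,10,11,12,13,14,15: 00000110001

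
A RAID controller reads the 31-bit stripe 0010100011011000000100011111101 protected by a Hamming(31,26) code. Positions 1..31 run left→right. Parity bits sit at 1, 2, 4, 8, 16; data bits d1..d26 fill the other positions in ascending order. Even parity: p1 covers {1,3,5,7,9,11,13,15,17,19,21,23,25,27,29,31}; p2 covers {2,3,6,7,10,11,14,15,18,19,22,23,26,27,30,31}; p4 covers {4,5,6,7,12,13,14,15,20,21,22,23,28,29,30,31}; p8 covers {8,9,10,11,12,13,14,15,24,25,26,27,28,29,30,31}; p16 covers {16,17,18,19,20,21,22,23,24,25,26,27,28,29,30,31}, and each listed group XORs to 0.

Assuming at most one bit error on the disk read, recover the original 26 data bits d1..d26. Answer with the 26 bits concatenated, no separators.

11001101110000100011111101

s1 (pos 1,3,5,7,9,11,13,15,17,19,21,23,25,27,29,31): 0⊕1⊕1⊕0⊕1⊕0⊕1⊕0⊕0⊕0⊕0⊕0⊕1⊕1⊕1⊕1 = 0
s2 (pos 2,3,6,7,10,11,14,15,18,19,22,23,26,27,30,31): 0⊕1⊕0⊕0⊕1⊕0⊕0⊕0⊕0⊕0⊕0⊕0⊕1⊕1⊕0⊕1 = 1
s4 (pos 4,5,6,7,12,13,14,15,20,21,22,23,28,29,30,31): 0⊕1⊕0⊕0⊕1⊕1⊕0⊕0⊕1⊕0⊕0⊕0⊕1⊕1⊕0⊕1 = 1
s8 (pos 8,9,10,11,12,13,14,15,24,25,26,27,28,29,30,31): 0⊕1⊕1⊕0⊕1⊕1⊕0⊕0⊕1⊕1⊕1⊕1⊕1⊕1⊕0⊕1 = 1
s16 (pos 16,17,18,19,20,21,22,23,24,25,26,27,28,29,30,31): 0⊕0⊕0⊕0⊕1⊕0⊕0⊕0⊕1⊕1⊕1⊕1⊕1⊕1⊕0⊕1 = 0
Syndrome s16…s1 = 01110 → error at position 14.
Flip position 14: 0010100011011000000100011111101 → 0010100011011100000100011111101
Read data bits from positions 3,5,6,7,9,10,11,12,13,14,15,17,18,19,20,21,22,23,24,25,26,27,28,29,30,31: 11001101110000100011111101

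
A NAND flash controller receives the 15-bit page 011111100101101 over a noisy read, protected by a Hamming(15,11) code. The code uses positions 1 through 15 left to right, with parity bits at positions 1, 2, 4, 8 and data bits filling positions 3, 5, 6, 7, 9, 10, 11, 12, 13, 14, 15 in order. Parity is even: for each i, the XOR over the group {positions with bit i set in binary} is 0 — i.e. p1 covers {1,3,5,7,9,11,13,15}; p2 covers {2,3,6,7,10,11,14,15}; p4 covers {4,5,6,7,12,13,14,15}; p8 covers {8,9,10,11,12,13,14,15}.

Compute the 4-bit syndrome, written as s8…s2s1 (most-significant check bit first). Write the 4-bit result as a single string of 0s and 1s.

s1 (pos 1,3,5,7,9,11,13,15): 0⊕1⊕1⊕1⊕0⊕0⊕1⊕1 = 1
s2 (pos 2,3,6,7,10,11,14,15): 1⊕1⊕1⊕1⊕1⊕0⊕0⊕1 = 0
s4 (pos 4,5,6,7,12,13,14,15): 1⊕1⊕1⊕1⊕1⊕1⊕0⊕1 = 1
s8 (pos 8,9,10,11,12,13,14,15): 0⊕0⊕1⊕0⊕1⊕1⊕0⊕1 = 0
Syndrome s8…s1 = 0101 → error at position 5.

0101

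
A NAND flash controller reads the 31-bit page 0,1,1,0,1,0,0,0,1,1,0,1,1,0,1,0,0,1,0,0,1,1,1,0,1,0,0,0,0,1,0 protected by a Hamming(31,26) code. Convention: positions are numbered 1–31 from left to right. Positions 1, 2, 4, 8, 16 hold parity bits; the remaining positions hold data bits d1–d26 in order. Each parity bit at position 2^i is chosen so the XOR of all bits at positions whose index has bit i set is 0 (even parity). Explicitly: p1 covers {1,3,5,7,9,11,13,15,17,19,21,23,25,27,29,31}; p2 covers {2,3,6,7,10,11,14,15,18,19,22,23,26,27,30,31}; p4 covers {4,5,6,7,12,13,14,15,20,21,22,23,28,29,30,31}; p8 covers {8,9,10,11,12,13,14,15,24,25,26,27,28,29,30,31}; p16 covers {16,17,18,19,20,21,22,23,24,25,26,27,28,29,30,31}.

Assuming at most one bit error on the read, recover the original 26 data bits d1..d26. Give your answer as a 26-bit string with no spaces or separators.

s1 (pos 1,3,5,7,9,11,13,15,17,19,21,23,25,27,29,31): 0⊕1⊕1⊕0⊕1⊕0⊕1⊕1⊕0⊕0⊕1⊕1⊕1⊕0⊕0⊕0 = 0
s2 (pos 2,3,6,7,10,11,14,15,18,19,22,23,26,27,30,31): 1⊕1⊕0⊕0⊕1⊕0⊕0⊕1⊕1⊕0⊕1⊕1⊕0⊕0⊕1⊕0 = 0
s4 (pos 4,5,6,7,12,13,14,15,20,21,22,23,28,29,30,31): 0⊕1⊕0⊕0⊕1⊕1⊕0⊕1⊕0⊕1⊕1⊕1⊕0⊕0⊕1⊕0 = 0
s8 (pos 8,9,10,11,12,13,14,15,24,25,26,27,28,29,30,31): 0⊕1⊕1⊕0⊕1⊕1⊕0⊕1⊕0⊕1⊕0⊕0⊕0⊕0⊕1⊕0 = 1
s16 (pos 16,17,18,19,20,21,22,23,24,25,26,27,28,29,30,31): 0⊕0⊕1⊕0⊕0⊕1⊕1⊕1⊕0⊕1⊕0⊕0⊕0⊕0⊕1⊕0 = 0
Syndrome s16…s1 = 01000 → error at position 8.
Flip position 8: 0110100011011010010011101000010 → 0110100111011010010011101000010
Read data bits from positions 3,5,6,7,9,10,11,12,13,14,15,17,18,19,20,21,22,23,24,25,26,27,28,29,30,31: 11001101101010011101000010

11001101101010011101000010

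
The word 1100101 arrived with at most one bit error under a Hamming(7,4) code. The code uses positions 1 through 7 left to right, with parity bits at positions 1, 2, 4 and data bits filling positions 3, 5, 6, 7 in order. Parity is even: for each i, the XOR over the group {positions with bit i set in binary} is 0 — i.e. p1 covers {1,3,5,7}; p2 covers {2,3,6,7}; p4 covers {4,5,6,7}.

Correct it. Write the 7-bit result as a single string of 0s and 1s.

0100101

s1 (pos 1,3,5,7): 1⊕0⊕1⊕1 = 1
s2 (pos 2,3,6,7): 1⊕0⊕0⊕1 = 0
s4 (pos 4,5,6,7): 0⊕1⊕0⊕1 = 0
Syndrome s4…s1 = 001 → error at position 1.
Flip position 1: 1100101 → 0100101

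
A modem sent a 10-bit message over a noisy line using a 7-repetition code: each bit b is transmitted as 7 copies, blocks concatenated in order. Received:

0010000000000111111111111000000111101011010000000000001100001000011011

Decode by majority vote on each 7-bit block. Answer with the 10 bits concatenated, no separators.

0011110001

Block 1 (0010000): 1 one → 0
Block 2 (0000001): 1 one → 0
Block 3 (1111111): 7 ones → 1
Block 4 (1111000): 4 ones → 1
Block 5 (0001111): 4 ones → 1
Block 6 (0101101): 4 ones → 1
Block 7 (0000000): 0 ones → 0
Block 8 (0000011): 2 ones → 0
Block 9 (0000100): 1 one → 0
Block 10 (0011011): 4 ones → 1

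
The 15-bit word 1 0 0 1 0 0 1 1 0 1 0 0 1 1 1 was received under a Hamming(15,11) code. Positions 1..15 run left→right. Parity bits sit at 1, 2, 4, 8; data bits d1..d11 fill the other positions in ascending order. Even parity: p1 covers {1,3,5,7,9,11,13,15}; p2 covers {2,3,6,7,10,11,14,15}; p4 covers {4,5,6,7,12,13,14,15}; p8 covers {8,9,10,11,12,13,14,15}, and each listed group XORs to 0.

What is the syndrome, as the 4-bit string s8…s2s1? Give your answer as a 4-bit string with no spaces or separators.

1100

s1 (pos 1,3,5,7,9,11,13,15): 1⊕0⊕0⊕1⊕0⊕0⊕1⊕1 = 0
s2 (pos 2,3,6,7,10,11,14,15): 0⊕0⊕0⊕1⊕1⊕0⊕1⊕1 = 0
s4 (pos 4,5,6,7,12,13,14,15): 1⊕0⊕0⊕1⊕0⊕1⊕1⊕1 = 1
s8 (pos 8,9,10,11,12,13,14,15): 1⊕0⊕1⊕0⊕0⊕1⊕1⊕1 = 1
Syndrome s8…s1 = 1100 → error at position 12.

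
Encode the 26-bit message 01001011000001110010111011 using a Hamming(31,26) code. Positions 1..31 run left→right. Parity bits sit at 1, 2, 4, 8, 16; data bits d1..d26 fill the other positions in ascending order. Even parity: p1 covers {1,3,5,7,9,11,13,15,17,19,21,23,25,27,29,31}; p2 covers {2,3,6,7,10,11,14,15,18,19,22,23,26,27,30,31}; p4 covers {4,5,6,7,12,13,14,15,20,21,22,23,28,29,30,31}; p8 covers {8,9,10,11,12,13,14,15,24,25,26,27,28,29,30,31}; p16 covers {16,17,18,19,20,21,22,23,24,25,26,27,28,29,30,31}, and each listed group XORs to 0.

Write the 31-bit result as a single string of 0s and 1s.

1001100110110001001110010111011

Place data at non-parity positions: p1 p2 0 p4 1 0 0 p8 1 0 1 1 0 0 0 p16 0 0 1 1 1 0 0 1 0 1 1 1 0 1 1
p1 (pos 1,3,5,7,9,11,13,15,17,19,21,23,25,27,29,31): XOR of data positions = 0⊕1⊕0⊕1⊕1⊕0⊕0⊕0⊕1⊕1⊕0⊕0⊕1⊕0⊕1 = 1
p2 (pos 2,3,6,7,10,11,14,15,18,19,22,23,26,27,30,31): XOR of data positions = 0⊕0⊕0⊕0⊕1⊕0⊕0⊕0⊕1⊕0⊕0⊕1⊕1⊕1⊕1 = 0
p4 (pos 4,5,6,7,12,13,14,15,20,21,22,23,28,29,30,31): XOR of data positions = 1⊕0⊕0⊕1⊕0⊕0⊕0⊕1⊕1⊕0⊕0⊕1⊕0⊕1⊕1 = 1
p8 (pos 8,9,10,11,12,13,14,15,24,25,26,27,28,29,30,31): XOR of data positions = 1⊕0⊕1⊕1⊕0⊕0⊕0⊕1⊕0⊕1⊕1⊕1⊕0⊕1⊕1 = 1
p16 (pos 16,17,18,19,20,21,22,23,24,25,26,27,28,29,30,31): XOR of data positions = 0⊕0⊕1⊕1⊕1⊕0⊕0⊕1⊕0⊕1⊕1⊕1⊕0⊕1⊕1 = 1
Codeword: 1001100110110001001110010111011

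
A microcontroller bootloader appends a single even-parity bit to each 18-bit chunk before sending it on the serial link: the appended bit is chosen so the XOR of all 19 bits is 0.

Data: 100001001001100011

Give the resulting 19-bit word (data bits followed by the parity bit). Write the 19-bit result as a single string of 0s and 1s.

XOR of the 18 data bits: 1⊕0⊕0⊕0⊕0⊕1⊕0⊕0⊕1⊕0⊕0⊕1⊕1⊕0⊕0⊕0⊕1⊕1 = 1
Parity bit = 1 (so all 19 bits XOR to 0).

1000010010011000111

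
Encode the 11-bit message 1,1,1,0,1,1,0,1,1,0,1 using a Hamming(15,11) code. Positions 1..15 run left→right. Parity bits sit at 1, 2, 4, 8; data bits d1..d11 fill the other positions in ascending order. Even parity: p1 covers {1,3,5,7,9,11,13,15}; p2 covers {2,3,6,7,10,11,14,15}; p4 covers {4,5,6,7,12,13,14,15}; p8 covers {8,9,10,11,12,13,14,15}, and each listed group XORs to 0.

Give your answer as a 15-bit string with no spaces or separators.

101111011101101

Place data at non-parity positions: p1 p2 1 p4 1 1 0 p8 1 1 0 1 1 0 1
p1 (pos 1,3,5,7,9,11,13,15): XOR of data positions = 1⊕1⊕0⊕1⊕0⊕1⊕1 = 1
p2 (pos 2,3,6,7,10,11,14,15): XOR of data positions = 1⊕1⊕0⊕1⊕0⊕0⊕1 = 0
p4 (pos 4,5,6,7,12,13,14,15): XOR of data positions = 1⊕1⊕0⊕1⊕1⊕0⊕1 = 1
p8 (pos 8,9,10,11,12,13,14,15): XOR of data positions = 1⊕1⊕0⊕1⊕1⊕0⊕1 = 1
Codeword: 101111011101101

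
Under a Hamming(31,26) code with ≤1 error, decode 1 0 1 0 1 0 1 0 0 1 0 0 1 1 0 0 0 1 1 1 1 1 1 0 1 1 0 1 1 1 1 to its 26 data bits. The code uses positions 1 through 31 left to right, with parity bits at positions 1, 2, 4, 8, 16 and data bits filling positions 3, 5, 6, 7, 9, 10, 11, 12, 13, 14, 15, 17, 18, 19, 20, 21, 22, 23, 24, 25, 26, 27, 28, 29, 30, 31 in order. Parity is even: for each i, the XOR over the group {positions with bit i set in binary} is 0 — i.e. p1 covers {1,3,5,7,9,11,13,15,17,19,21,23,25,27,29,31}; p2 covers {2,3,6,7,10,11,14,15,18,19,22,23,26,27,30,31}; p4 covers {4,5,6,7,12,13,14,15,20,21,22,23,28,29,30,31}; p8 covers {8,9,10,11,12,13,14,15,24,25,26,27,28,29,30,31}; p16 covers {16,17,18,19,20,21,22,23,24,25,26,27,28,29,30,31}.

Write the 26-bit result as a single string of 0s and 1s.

11010110110011111101101111

s1 (pos 1,3,5,7,9,11,13,15,17,19,21,23,25,27,29,31): 1⊕1⊕1⊕1⊕0⊕0⊕1⊕0⊕0⊕1⊕1⊕1⊕1⊕0⊕1⊕1 = 1
s2 (pos 2,3,6,7,10,11,14,15,18,19,22,23,26,27,30,31): 0⊕1⊕0⊕1⊕1⊕0⊕1⊕0⊕1⊕1⊕1⊕1⊕1⊕0⊕1⊕1 = 1
s4 (pos 4,5,6,7,12,13,14,15,20,21,22,23,28,29,30,31): 0⊕1⊕0⊕1⊕0⊕1⊕1⊕0⊕1⊕1⊕1⊕1⊕1⊕1⊕1⊕1 = 0
s8 (pos 8,9,10,11,12,13,14,15,24,25,26,27,28,29,30,31): 0⊕0⊕1⊕0⊕0⊕1⊕1⊕0⊕0⊕1⊕1⊕0⊕1⊕1⊕1⊕1 = 1
s16 (pos 16,17,18,19,20,21,22,23,24,25,26,27,28,29,30,31): 0⊕0⊕1⊕1⊕1⊕1⊕1⊕1⊕0⊕1⊕1⊕0⊕1⊕1⊕1⊕1 = 0
Syndrome s16…s1 = 01011 → error at position 11.
Flip position 11: 1010101001001100011111101101111 → 1010101001101100011111101101111
Read data bits from positions 3,5,6,7,9,10,11,12,13,14,15,17,18,19,20,21,22,23,24,25,26,27,28,29,30,31: 11010110110011111101101111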